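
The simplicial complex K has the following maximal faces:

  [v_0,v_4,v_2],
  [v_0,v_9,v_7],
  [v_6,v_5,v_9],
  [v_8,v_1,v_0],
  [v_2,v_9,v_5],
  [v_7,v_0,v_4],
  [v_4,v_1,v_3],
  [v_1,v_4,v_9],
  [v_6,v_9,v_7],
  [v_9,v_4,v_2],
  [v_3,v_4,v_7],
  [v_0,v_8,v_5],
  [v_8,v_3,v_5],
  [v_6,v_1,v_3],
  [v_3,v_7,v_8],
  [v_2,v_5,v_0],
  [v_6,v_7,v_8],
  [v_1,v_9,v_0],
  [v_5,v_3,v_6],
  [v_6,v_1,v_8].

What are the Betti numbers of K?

b_0 = 1, b_1 = 1, b_2 = 0.

Order the vertices as v_0 < v_1 < v_2 < v_3 < v_4 < v_5 < v_6 < v_7 < v_8 < v_9. Listing each simplex with vertices in this order, K has dimension 2 with simplices:

  0-simplices (10): [v_0], [v_1], [v_2], [v_3], [v_4], [v_5], [v_6], [v_7], [v_8], [v_9]
  1-simplices (30): (30 of them)
  2-simplices (20): (20 of them)

Hence C_0 ≅ Z^10, C_1 ≅ Z^30, C_2 ≅ Z^20.

Boundary ∂_1: C_1 → C_0 maps an edge to its endpoints' difference, ∂[p,q] = q − p.
This gives a 10×30 integer matrix of rank 9; reducing to Smith normal form yields diagonal entries (1,1,1,1,1,1,1,1,1).

Boundary ∂_2: C_2 → C_1 acts by ∂[p,q,r] = [q,r] − [p,r] + [p,q]. For instance
  ∂[v_5,v_6,v_9] = [v_6,v_9] − [v_5,v_9] + [v_5,v_6],
  ∂[v_6,v_7,v_9] = [v_7,v_9] − [v_6,v_9] + [v_6,v_7].
As a 30×20 matrix over Z this has rank 20, with invariant factors (1,1,1,1,1,1,1,1,1,1,1,1,1,1,1,1,1,1,1,2).

Now H_k = ker ∂_k / im ∂_{k+1}, so:

  H_0: rank C_0 − rank ∂_1 = 10 − 9 = 1, and the invariant factors of ∂_1 are all 1, so H_0 ≅ Z.
  H_1: rank ker ∂_1 − rank ∂_2 = (30 − 9) − 20 = 1, and ∂_2 has invariant factor 2 > 1, so H_1 ≅ Z ⊕ Z/2.
  H_2: rank ker ∂_2 − rank ∂_3 = (20 − 20) − 0 = 0, and there is no ∂_3, so H_2 ≅ 0.

Hence the Betti numbers are b_0 = 1, b_1 = 1, b_2 = 0.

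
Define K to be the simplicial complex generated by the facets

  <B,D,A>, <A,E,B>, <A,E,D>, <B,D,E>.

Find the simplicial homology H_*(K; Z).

H_0 ≅ Z,  H_1 = 0,  H_2 ≅ Z.

Fix the vertex order A < B < D < E and write every simplex with vertices in increasing order. Then dim K = 2 and the simplices of K are:

  0-simplices (4): A, B, D, E
  1-simplices (6): AB, AD, AE, BD, BE, DE
  2-simplices (4): ABD, ABE, ADE, BDE

Hence C_0 ≅ Z^4, C_1 ≅ Z^6, C_2 ≅ Z^4.

The boundary map ∂_1: C_1 → C_0 maps an edge to its endpoints' difference, ∂[p,q] = q − p.
The 4×6 boundary matrix has rank 3 and Smith normal form diag(1,1,1).

Boundary ∂_2: C_2 → C_1 acts by ∂[p,q,r] = [q,r] − [p,r] + [p,q]. For instance
  ∂ABE = BE − AE + AB,
  ∂ABD = BD − AD + AB.
This gives a 6×4 integer matrix of rank 3; reducing to Smith normal form yields diagonal entries (1,1,1).

Reading off H_k = ker ∂_k / im ∂_{k+1}:

  H_0: rank C_0 − rank ∂_1 = 4 − 3 = 1, and the invariant factors of ∂_1 are all 1, so H_0 = Z.
  H_1: rank ker ∂_1 − rank ∂_2 = (6 − 3) − 3 = 0, and the invariant factors of ∂_2 are all 1, so H_1 = 0.
  H_2: rank ker ∂_2 − rank ∂_3 = (4 − 3) − 0 = 1, and there is no ∂_3, so H_2 = Z.

As a check, the Euler characteristic is 4 − 6 + 4 = 2, which agrees with 1 − 0 + 1 = 2.
(K is a triangulation of the 2-sphere S^2.)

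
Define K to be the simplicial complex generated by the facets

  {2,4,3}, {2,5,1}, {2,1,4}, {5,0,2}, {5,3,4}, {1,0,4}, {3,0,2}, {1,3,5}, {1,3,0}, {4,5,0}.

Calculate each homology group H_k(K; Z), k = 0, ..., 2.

Order the vertices as 0 < 1 < 2 < 3 < 4 < 5. Listing each simplex with vertices in this order, K has dimension 2 with simplices:

  0-simplices (6): [0], [1], [2], [3], [4], [5]
  1-simplices (15): [0,1], [0,2], [0,3], [0,4], [0,5], [1,2], [1,3], [1,4], [1,5], [2,3], [2,4], [2,5], [3,4], [3,5], [4,5]
  2-simplices (10): [0,1,3], [0,1,4], [0,2,3], [0,2,5], [0,4,5], [1,2,4], [1,2,5], [1,3,5], [2,3,4], [3,4,5]

giving chain groups C_0 ≅ Z^6, C_1 ≅ Z^15, C_2 ≅ Z^10.

∂_1: C_1 → C_0 sends each edge [p,q] (with p < q) to q − p. For instance
  ∂[0,3] = [3] − [0].
As a 6×15 matrix over Z this has rank 5, with invariant factors (1,1,1,1,1).

Boundary ∂_2: C_2 → C_1 acts by ∂[p,q,r] = [q,r] − [p,r] + [p,q]. For instance
  ∂[1,2,4] = [2,4] − [1,4] + [1,2],
  ∂[1,2,5] = [2,5] − [1,5] + [1,2].
The 15×10 boundary matrix has rank 10 and Smith normal form diag(1,1,1,1,1,1,1,1,1,2).

Reading off H_k = ker ∂_k / im ∂_{k+1}:

  H_0: rank C_0 − rank ∂_1 = 6 − 5 = 1, and the invariant factors of ∂_1 are all 1, so H_0 = Z.
  H_1: rank ker ∂_1 − rank ∂_2 = (15 − 5) − 10 = 0, and ∂_2 has invariant factor 2 > 1, so H_1 = Z/2.
  H_2: rank ker ∂_2 − rank ∂_3 = (10 − 10) − 0 = 0, and there is no ∂_3, so H_2 = 0.

H_0 = Z,  H_1 = Z/2,  H_2 = 0.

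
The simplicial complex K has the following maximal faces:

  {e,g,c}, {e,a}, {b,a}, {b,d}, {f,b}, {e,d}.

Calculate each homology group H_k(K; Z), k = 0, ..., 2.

H_0 ≅ Z,  H_1 ≅ Z,  H_2 = 0.

We work with the vertex ordering a < b < c < d < e < f < g. The simplices of K, each written with vertices in increasing order, are:

  0-simplices (7): a, b, c, d, e, f, g
  1-simplices (8): ab, ae, bd, bf, ce, cg, de, eg
  2-simplices (1): ceg

giving chain groups C_0 ≅ Z^7, C_1 ≅ Z^8, C_2 ≅ Z^1.

∂_1: C_1 → C_0 is given by ∂[p,q] = [q] − [p].
This gives a 7×8 integer matrix of rank 6; reducing to Smith normal form yields diagonal entries (1,1,1,1,1,1).

The boundary map ∂_2: C_2 → C_1 maps a triangle to the signed sum of its edges. For instance
  ∂ceg = eg − cg + ce.
The 8×1 boundary matrix has rank 1 and Smith normal form diag(1).

Now H_k = ker ∂_k / im ∂_{k+1}, so:

  H_0: rank C_0 − rank ∂_1 = 7 − 6 = 1, and the invariant factors of ∂_1 are all 1, so H_0 ≅ Z.
  H_1: rank ker ∂_1 − rank ∂_2 = (8 − 6) − 1 = 1, and the invariant factors of ∂_2 are all 1, so H_1 ≅ Z.
  H_2: rank ker ∂_2 − rank ∂_3 = (1 − 1) − 0 = 0, and there is no ∂_3, so H_2 ≅ 0.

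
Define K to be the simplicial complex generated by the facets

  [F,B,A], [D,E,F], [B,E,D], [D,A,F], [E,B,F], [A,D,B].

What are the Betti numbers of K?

b_0 = 1, b_1 = 0, b_2 = 1.

Fix the vertex order A < B < D < E < F and write every simplex with vertices in increasing order. Then dim K = 2 and the simplices of K are:

  0-simplices (5): A, B, D, E, F
  1-simplices (9): AB, AD, AF, BD, BE, BF, DE, DF, EF
  2-simplices (6): ABD, ABF, ADF, BDE, BEF, DEF

so the chain groups are C_0 ≅ Z^5, C_1 ≅ Z^9, C_2 ≅ Z^6.

Boundary ∂_1: C_1 → C_0 is given by ∂[p,q] = [q] − [p].
The resulting 5×9 matrix has rank 4, and its Smith normal form has invariant factors (1,1,1,1).

Boundary ∂_2: C_2 → C_1 acts by ∂[p,q,r] = [q,r] − [p,r] + [p,q]. For instance
  ∂ABF = BF − AF + AB,
  ∂DEF = EF − DF + DE.
The resulting 9×6 matrix has rank 5, and its Smith normal form has invariant factors (1,1,1,1,1).

From H_k ≅ ker(∂_k) / im(∂_{k+1}) we obtain:

  H_0: rank C_0 − rank ∂_1 = 5 − 4 = 1, and the invariant factors of ∂_1 are all 1, so H_0 ≅ Z.
  H_1: rank ker ∂_1 − rank ∂_2 = (9 − 4) − 5 = 0, and the invariant factors of ∂_2 are all 1, so H_1 ≅ 0.
  H_2: rank ker ∂_2 − rank ∂_3 = (6 − 5) − 0 = 1, and there is no ∂_3, so H_2 ≅ Z.

Hence the Betti numbers are b_0 = 1, b_1 = 0, b_2 = 1.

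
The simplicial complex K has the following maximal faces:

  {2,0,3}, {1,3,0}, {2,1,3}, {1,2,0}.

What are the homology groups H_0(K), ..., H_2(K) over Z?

H_0 ≅ Z,  H_1 = 0,  H_2 ≅ Z.

Take the total order 0 < 1 < 2 < 3 on the vertex set. Then K (dimension 2) consists of the simplices:

  0-simplices (4): [0], [1], [2], [3]
  1-simplices (6): [0,1], [0,2], [0,3], [1,2], [1,3], [2,3]
  2-simplices (4): [0,1,2], [0,1,3], [0,2,3], [1,2,3]

so the chain groups are C_0 ≅ Z^4, C_1 ≅ Z^6, C_2 ≅ Z^4.

Boundary ∂_1: C_1 → C_0 is given by ∂[p,q] = [q] − [p].
As a 4×6 matrix over Z this has rank 3, with invariant factors (1,1,1).

∂_2: C_2 → C_1 sends each 2-simplex [p,q,r] to [q,r] − [p,r] + [p,q]. For instance
  ∂[0,2,3] = [2,3] − [0,3] + [0,2],
  ∂[0,1,2] = [1,2] − [0,2] + [0,1].
This gives a 6×4 integer matrix of rank 3; reducing to Smith normal form yields diagonal entries (1,1,1).

Computing H_k = (kernel of ∂_k) / (image of ∂_{k+1}):

  H_0: rank C_0 − rank ∂_1 = 4 − 3 = 1, and the invariant factors of ∂_1 are all 1, so H_0 ≅ Z.
  H_1: rank ker ∂_1 − rank ∂_2 = (6 − 3) − 3 = 0, and the invariant factors of ∂_2 are all 1, so H_1 ≅ 0.
  H_2: rank ker ∂_2 − rank ∂_3 = (4 − 3) − 0 = 1, and there is no ∂_3, so H_2 ≅ Z.

(K is a triangulation of the 2-sphere S^2.)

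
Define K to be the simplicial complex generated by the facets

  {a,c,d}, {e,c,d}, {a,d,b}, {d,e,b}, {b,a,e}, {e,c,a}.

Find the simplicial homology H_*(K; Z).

H_0 = Z,  H_1 = 0,  H_2 = Z.

K has 5 vertices, 9 edges, 6 triangles.
rank ∂_0 = 0, rank ∂_1 = 4 ⇒ b_0 = 5 − 0 − 4 = 1; all invariant factors of ∂_1 are 1 so no torsion. So H_0 = Z.
rank ∂_1 = 4, rank ∂_2 = 5 ⇒ b_1 = 9 − 4 − 5 = 0; all invariant factors of ∂_2 are 1 so no torsion. So H_1 = 0.
rank ∂_2 = 5, rank ∂_3 = 0 ⇒ b_2 = 6 − 5 − 0 = 1. So H_2 = Z.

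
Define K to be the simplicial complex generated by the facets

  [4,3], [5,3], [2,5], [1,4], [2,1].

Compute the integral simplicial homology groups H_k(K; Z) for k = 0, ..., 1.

Take the total order 1 < 2 < 3 < 4 < 5 on the vertex set. Then K (dimension 1) consists of the simplices:

  0-simplices (5): [1], [2], [3], [4], [5]
  1-simplices (5): [1,2], [1,4], [2,5], [3,4], [3,5]

Hence C_0 ≅ Z^5, C_1 ≅ Z^5.

∂_1: C_1 → C_0 sends each edge [p,q] (with p < q) to q − p. For instance
  ∂[3,4] = [4] − [3].
This gives a 5×5 integer matrix of rank 4; reducing to Smith normal form yields diagonal entries (1,1,1,1).

Reading off H_k = ker ∂_k / im ∂_{k+1}:

  H_0: rank C_0 − rank ∂_1 = 5 − 4 = 1, and the invariant factors of ∂_1 are all 1, so H_0 ≅ Z.
  H_1: rank ker ∂_1 − rank ∂_2 = (5 − 4) − 0 = 1, and there is no ∂_2, so H_1 ≅ Z.

H_0 ≅ Z,  H_1 ≅ Z.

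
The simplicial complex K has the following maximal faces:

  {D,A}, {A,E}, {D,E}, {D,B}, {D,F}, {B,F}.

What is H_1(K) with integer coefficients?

H_1 ≅ Z^2.

We work with the vertex ordering A < B < D < E < F. The simplices of K, each written with vertices in increasing order, are:

  0-simplices (5): A, B, D, E, F
  1-simplices (6): AD, AE, BD, BF, DE, DF

Hence C_0 ≅ Z^5, C_1 ≅ Z^6.

Boundary ∂_1: C_1 → C_0 sends each edge [p,q] (with p < q) to q − p.
This gives a 5×6 integer matrix of rank 4; reducing to Smith normal form yields diagonal entries (1,1,1,1).

Computing H_k = (kernel of ∂_k) / (image of ∂_{k+1}):

  H_1: rank ker ∂_1 − rank ∂_2 = (6 − 4) − 0 = 2, and there is no ∂_2, so H_1 = Z^2.

(K is a triangulation of a wedge of 2 circles.)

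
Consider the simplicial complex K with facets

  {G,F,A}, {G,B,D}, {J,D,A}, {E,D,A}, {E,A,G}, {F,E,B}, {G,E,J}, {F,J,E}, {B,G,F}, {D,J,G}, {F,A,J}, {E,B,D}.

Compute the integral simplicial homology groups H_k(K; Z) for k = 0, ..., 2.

Order the vertices as A < B < D < E < F < G < J. Listing each simplex with vertices in this order, K has dimension 2 with simplices:

  0-simplices (7): A, B, D, E, F, G, J
  1-simplices (18): AD, AE, AF, AG, AJ, BD, BE, BF, BG, DE, DG, DJ, EF, EG, EJ, FG, FJ, GJ
  2-simplices (12): ADE, ADJ, AEG, AFG, AFJ, BDE, BDG, BEF, BFG, DGJ, EFJ, EGJ

giving chain groups C_0 ≅ Z^7, C_1 ≅ Z^18, C_2 ≅ Z^12.

Boundary ∂_1: C_1 → C_0 sends each edge [p,q] (with p < q) to q − p.
The 7×18 boundary matrix has rank 6 and Smith normal form diag(1,1,1,1,1,1).

Boundary ∂_2: C_2 → C_1 acts by ∂[p,q,r] = [q,r] − [p,r] + [p,q]. For instance
  ∂EFJ = FJ − EJ + EF,
  ∂DGJ = GJ − DJ + DG.
The 18×12 boundary matrix has rank 12 and Smith normal form diag(1,1,1,1,1,1,1,1,1,1,1,2).

From H_k ≅ ker(∂_k) / im(∂_{k+1}) we obtain:

  H_0: rank C_0 − rank ∂_1 = 7 − 6 = 1, and the invariant factors of ∂_1 are all 1, so H_0 = Z.
  H_1: rank ker ∂_1 − rank ∂_2 = (18 − 6) − 12 = 0, and ∂_2 has invariant factor 2 > 1, so H_1 = Z/2.
  H_2: rank ker ∂_2 − rank ∂_3 = (12 − 12) − 0 = 0, and there is no ∂_3, so H_2 = 0.

As a check, the Euler characteristic is 7 − 18 + 12 = 1, which agrees with 1 − 0 + 0 = 1.

H_0 = Z,  H_1 = Z/2,  H_2 = 0.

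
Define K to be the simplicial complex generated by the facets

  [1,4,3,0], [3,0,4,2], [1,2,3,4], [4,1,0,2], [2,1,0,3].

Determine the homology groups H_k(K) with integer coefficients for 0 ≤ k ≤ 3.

H_0 = Z,  H_1 = 0,  H_2 = 0,  H_3 = Z.

Order the vertices as 0 < 1 < 2 < 3 < 4. Listing each simplex with vertices in this order, K has dimension 3 with simplices:

  0-simplices (5): [0], [1], [2], [3], [4]
  1-simplices (10): [0,1], [0,2], [0,3], [0,4], [1,2], [1,3], [1,4], [2,3], [2,4], [3,4]
  2-simplices (10): [0,1,2], [0,1,3], [0,1,4], [0,2,3], [0,2,4], [0,3,4], [1,2,3], [1,2,4], [1,3,4], [2,3,4]
  3-simplices (5): [0,1,2,3], [0,1,2,4], [0,1,3,4], [0,2,3,4], [1,2,3,4]

so the chain groups are C_0 ≅ Z^5, C_1 ≅ Z^10, C_2 ≅ Z^10, C_3 ≅ Z^5.

∂_1: C_1 → C_0 maps an edge to its endpoints' difference, ∂[p,q] = q − p.
This gives a 5×10 integer matrix of rank 4; reducing to Smith normal form yields diagonal entries (1,1,1,1).

∂_2: C_2 → C_1 acts by ∂[p,q,r] = [q,r] − [p,r] + [p,q]. For instance
  ∂[0,1,2] = [1,2] − [0,2] + [0,1],
  ∂[1,2,4] = [2,4] − [1,4] + [1,2].
The resulting 10×10 matrix has rank 6, and its Smith normal form has invariant factors (1,1,1,1,1,1).

The boundary map ∂_3: C_3 → C_2 sends each 3-simplex σ to the alternating sum Σ_i (−1)^i (σ with its i-th vertex removed). For instance
  ∂[1,2,3,4] = [2,3,4] − [1,3,4] + [1,2,4] − [1,2,3],
  ∂[0,1,3,4] = [1,3,4] − [0,3,4] + [0,1,4] − [0,1,3].
This gives a 10×5 integer matrix of rank 4; reducing to Smith normal form yields diagonal entries (1,1,1,1).

Now H_k = ker ∂_k / im ∂_{k+1}, so:

  H_0: rank C_0 − rank ∂_1 = 5 − 4 = 1, and the invariant factors of ∂_1 are all 1, so H_0 = Z.
  H_1: rank ker ∂_1 − rank ∂_2 = (10 − 4) − 6 = 0, and the invariant factors of ∂_2 are all 1, so H_1 = 0.
  H_2: rank ker ∂_2 − rank ∂_3 = (10 − 6) − 4 = 0, and the invariant factors of ∂_3 are all 1, so H_2 = 0.
  H_3: rank ker ∂_3 − rank ∂_4 = (5 − 4) − 0 = 1, and there is no ∂_4, so H_3 = Z.

(K is a triangulation of the 3-sphere S^3.)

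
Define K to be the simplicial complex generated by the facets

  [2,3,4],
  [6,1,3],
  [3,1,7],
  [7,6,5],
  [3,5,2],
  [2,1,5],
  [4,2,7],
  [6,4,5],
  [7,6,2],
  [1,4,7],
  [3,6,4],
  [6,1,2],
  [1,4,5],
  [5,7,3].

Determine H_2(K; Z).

We work with the vertex ordering 1 < 2 < 3 < 4 < 5 < 6 < 7. The simplices of K, each written with vertices in increasing order, are:

  0-simplices (7): [1], [2], [3], [4], [5], [6], [7]
  1-simplices (21): [1,2], [1,3], [1,4], [1,5], [1,6], [1,7], [2,3], [2,4], [2,5], [2,6], [2,7], [3,4], [3,5], [3,6], [3,7], [4,5], [4,6], [4,7], [5,6], [5,7], [6,7]
  2-simplices (14): [1,2,5], [1,2,6], [1,3,6], [1,3,7], [1,4,5], [1,4,7], [2,3,4], [2,3,5], [2,4,7], [2,6,7], [3,4,6], [3,5,7], [4,5,6], [5,6,7]

Hence C_0 ≅ Z^7, C_1 ≅ Z^21, C_2 ≅ Z^14.

∂_1: C_1 → C_0 maps an edge to its endpoints' difference, ∂[p,q] = q − p. For instance
  ∂[2,4] = [4] − [2].
The 7×21 boundary matrix has rank 6 and Smith normal form diag(1,1,1,1,1,1).

Boundary ∂_2: C_2 → C_1 maps a triangle to the signed sum of its edges. For instance
  ∂[3,4,6] = [4,6] − [3,6] + [3,4],
  ∂[1,4,5] = [4,5] − [1,5] + [1,4].
As a 21×14 matrix over Z this has rank 13, with invariant factors (1,1,1,1,1,1,1,1,1,1,1,1,1).

Reading off H_k = ker ∂_k / im ∂_{k+1}:

  H_2: rank ker ∂_2 − rank ∂_3 = (14 − 13) − 0 = 1, and there is no ∂_3, so H_2 ≅ Z.

H_2 ≅ Z.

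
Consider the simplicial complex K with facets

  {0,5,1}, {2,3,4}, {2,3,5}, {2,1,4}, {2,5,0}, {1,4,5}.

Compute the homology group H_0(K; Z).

H_0 = Z.

We work with the vertex ordering 0 < 1 < 2 < 3 < 4 < 5. The simplices of K, each written with vertices in increasing order, are:

  0-simplices (6): [0], [1], [2], [3], [4], [5]
  1-simplices (12): [0,1], [0,2], [0,5], [1,2], [1,4], [1,5], [2,3], [2,4], [2,5], [3,4], [3,5], [4,5]
  2-simplices (6): [0,1,5], [0,2,5], [1,2,4], [1,4,5], [2,3,4], [2,3,5]

so the chain groups are C_0 ≅ Z^6, C_1 ≅ Z^12, C_2 ≅ Z^6.

∂_1: C_1 → C_0 maps an edge to its endpoints' difference, ∂[p,q] = q − p. For instance
  ∂[0,2] = [2] − [0].
This gives a 6×12 integer matrix of rank 5; reducing to Smith normal form yields diagonal entries (1,1,1,1,1).

The boundary map ∂_2: C_2 → C_1 maps a triangle to the signed sum of its edges. For instance
  ∂[1,4,5] = [4,5] − [1,5] + [1,4],
  ∂[2,3,4] = [3,4] − [2,4] + [2,3].
The resulting 12×6 matrix has rank 6, and its Smith normal form has invariant factors (1,1,1,1,1,1).

From H_k ≅ ker(∂_k) / im(∂_{k+1}) we obtain:

  H_0: rank C_0 − rank ∂_1 = 6 − 5 = 1, and the invariant factors of ∂_1 are all 1, so H_0 = Z.

(K is a triangulation of the cylinder S^1 x I.)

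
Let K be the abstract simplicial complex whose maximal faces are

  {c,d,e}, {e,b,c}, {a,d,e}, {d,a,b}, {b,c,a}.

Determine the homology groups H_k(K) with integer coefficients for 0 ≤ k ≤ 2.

Order the vertices as a < b < c < d < e. Listing each simplex with vertices in this order, K has dimension 2 with simplices:

  0-simplices (5): a, b, c, d, e
  1-simplices (10): ab, ac, ad, ae, bc, bd, be, cd, ce, de
  2-simplices (5): abc, abd, ade, bce, cde

giving chain groups C_0 ≅ Z^5, C_1 ≅ Z^10, C_2 ≅ Z^5.

The boundary map ∂_1: C_1 → C_0 is given by ∂[p,q] = [q] − [p]. For instance
  ∂be = e − b.
This gives a 5×10 integer matrix of rank 4; reducing to Smith normal form yields diagonal entries (1,1,1,1).

Boundary ∂_2: C_2 → C_1 sends each 2-simplex [p,q,r] to [q,r] − [p,r] + [p,q]. For instance
  ∂bce = ce − be + bc,
  ∂cde = de − ce + cd.
This gives a 10×5 integer matrix of rank 5; reducing to Smith normal form yields diagonal entries (1,1,1,1,1).

Now H_k = ker ∂_k / im ∂_{k+1}, so:

  H_0: rank C_0 − rank ∂_1 = 5 − 4 = 1, and the invariant factors of ∂_1 are all 1, so H_0 ≅ Z.
  H_1: rank ker ∂_1 − rank ∂_2 = (10 − 4) − 5 = 1, and the invariant factors of ∂_2 are all 1, so H_1 ≅ Z.
  H_2: rank ker ∂_2 − rank ∂_3 = (5 − 5) − 0 = 0, and there is no ∂_3, so H_2 ≅ 0.

H_0 = Z,  H_1 = Z,  H_2 = 0.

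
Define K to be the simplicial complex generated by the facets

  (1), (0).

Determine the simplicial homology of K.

We work with the vertex ordering 0 < 1. The simplices of K, each written with vertices in increasing order, are:

  0-simplices (2): [0], [1]

so the chain groups are C_0 ≅ Z^2.

Now H_k = ker ∂_k / im ∂_{k+1}, so:

  H_0: rank C_0 − rank ∂_1 = 2 − 0 = 2, and there is no ∂_1, so H_0 ≅ Z^2.

H_0 ≅ Z^2.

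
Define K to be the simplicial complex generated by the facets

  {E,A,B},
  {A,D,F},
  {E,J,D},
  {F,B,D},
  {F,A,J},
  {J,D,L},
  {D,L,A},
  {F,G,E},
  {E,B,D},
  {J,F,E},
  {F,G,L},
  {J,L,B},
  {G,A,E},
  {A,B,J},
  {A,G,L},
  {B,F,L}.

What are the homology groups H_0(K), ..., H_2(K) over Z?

Take the total order A < B < D < E < F < G < J < L on the vertex set. Then K (dimension 2) consists of the simplices:

  0-simplices (8): A, B, D, E, F, G, J, L
  1-simplices (24): AB, AD, AE, AF, AG, AJ, AL, BD, BE, BF, BJ, BL, DE, DF, DJ, DL, EF, EG, EJ, FG, FJ, FL, GL, JL
  2-simplices (16): ABE, ABJ, ADF, ADL, AEG, AFJ, AGL, BDE, BDF, BFL, BJL, DEJ, DJL, EFG, EFJ, FGL

so the chain groups are C_0 ≅ Z^8, C_1 ≅ Z^24, C_2 ≅ Z^16.

Boundary ∂_1: C_1 → C_0 sends each edge [p,q] (with p < q) to q − p. For instance
  ∂AJ = J − A.
The 8×24 boundary matrix has rank 7 and Smith normal form diag(1,1,1,1,1,1,1).

The boundary map ∂_2: C_2 → C_1 acts by ∂[p,q,r] = [q,r] − [p,r] + [p,q]. For instance
  ∂DJL = JL − DL + DJ,
  ∂ABE = BE − AE + AB.
The resulting 24×16 matrix has rank 15, and its Smith normal form has invariant factors (1,1,1,1,1,1,1,1,1,1,1,1,1,1,1).

Reading off H_k = ker ∂_k / im ∂_{k+1}:

  H_0: rank C_0 − rank ∂_1 = 8 − 7 = 1, and the invariant factors of ∂_1 are all 1, so H_0 ≅ Z.
  H_1: rank ker ∂_1 − rank ∂_2 = (24 − 7) − 15 = 2, and the invariant factors of ∂_2 are all 1, so H_1 ≅ Z^2.
  H_2: rank ker ∂_2 − rank ∂_3 = (16 − 15) − 0 = 1, and there is no ∂_3, so H_2 ≅ Z.

(K is a triangulation of the torus T^2.)

H_0 ≅ Z,  H_1 ≅ Z^2,  H_2 ≅ Z.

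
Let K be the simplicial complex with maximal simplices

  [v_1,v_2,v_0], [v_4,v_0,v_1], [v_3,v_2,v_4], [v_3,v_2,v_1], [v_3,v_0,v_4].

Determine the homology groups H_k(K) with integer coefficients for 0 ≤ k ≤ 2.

Fix the vertex order v_0 < v_1 < v_2 < v_3 < v_4 and write every simplex with vertices in increasing order. Then dim K = 2 and the simplices of K are:

  0-simplices (5): [v_0], [v_1], [v_2], [v_3], [v_4]
  1-simplices (10): [v_0,v_1], [v_0,v_2], [v_0,v_3], [v_0,v_4], [v_1,v_2], [v_1,v_3], [v_1,v_4], [v_2,v_3], [v_2,v_4], [v_3,v_4]
  2-simplices (5): [v_0,v_1,v_2], [v_0,v_1,v_4], [v_0,v_3,v_4], [v_1,v_2,v_3], [v_2,v_3,v_4]

giving chain groups C_0 ≅ Z^5, C_1 ≅ Z^10, C_2 ≅ Z^5.

∂_1: C_1 → C_0 sends each edge [p,q] (with p < q) to q − p. For instance
  ∂[v_0,v_1] = [v_1] − [v_0].
This gives a 5×10 integer matrix of rank 4; reducing to Smith normal form yields diagonal entries (1,1,1,1).

∂_2: C_2 → C_1 sends each 2-simplex [p,q,r] to [q,r] − [p,r] + [p,q]. For instance
  ∂[v_0,v_3,v_4] = [v_3,v_4] − [v_0,v_4] + [v_0,v_3],
  ∂[v_0,v_1,v_2] = [v_1,v_2] − [v_0,v_2] + [v_0,v_1].
The 10×5 boundary matrix has rank 5 and Smith normal form diag(1,1,1,1,1).

From H_k ≅ ker(∂_k) / im(∂_{k+1}) we obtain:

  H_0: rank C_0 − rank ∂_1 = 5 − 4 = 1, and the invariant factors of ∂_1 are all 1, so H_0 ≅ Z.
  H_1: rank ker ∂_1 − rank ∂_2 = (10 − 4) − 5 = 1, and the invariant factors of ∂_2 are all 1, so H_1 ≅ Z.
  H_2: rank ker ∂_2 − rank ∂_3 = (5 − 5) − 0 = 0, and there is no ∂_3, so H_2 ≅ 0.

H_0 = Z,  H_1 = Z,  H_2 = 0.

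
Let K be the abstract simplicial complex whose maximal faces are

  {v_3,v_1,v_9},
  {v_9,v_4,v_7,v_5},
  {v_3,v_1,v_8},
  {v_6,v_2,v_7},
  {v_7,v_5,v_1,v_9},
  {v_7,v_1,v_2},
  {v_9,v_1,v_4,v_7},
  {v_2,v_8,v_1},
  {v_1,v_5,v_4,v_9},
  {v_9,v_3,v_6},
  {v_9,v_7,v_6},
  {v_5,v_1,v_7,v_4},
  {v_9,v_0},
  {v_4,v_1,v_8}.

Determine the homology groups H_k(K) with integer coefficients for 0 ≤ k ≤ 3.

H_0 ≅ Z,  H_1 = 0,  H_2 = 0,  H_3 ≅ Z.

Order the vertices as v_0 < v_1 < v_2 < v_3 < v_4 < v_5 < v_6 < v_7 < v_8 < v_9. Listing each simplex with vertices in this order, K has dimension 3 with simplices:

  0-simplices (10): [v_0], [v_1], [v_2], [v_3], [v_4], [v_5], [v_6], [v_7], [v_8], [v_9]
  1-simplices (23): (23 of them)
  2-simplices (18): (18 of them)
  3-simplices (5): [v_1,v_4,v_5,v_7], [v_1,v_4,v_5,v_9], [v_1,v_4,v_7,v_9], [v_1,v_5,v_7,v_9], [v_4,v_5,v_7,v_9]

so the chain groups are C_0 ≅ Z^10, C_1 ≅ Z^23, C_2 ≅ Z^18, C_3 ≅ Z^5.

∂_1: C_1 → C_0 maps an edge to its endpoints' difference, ∂[p,q] = q − p. For instance
  ∂[v_5,v_7] = [v_7] − [v_5].
As a 10×23 matrix over Z this has rank 9, with invariant factors (1,1,1,1,1,1,1,1,1).

Boundary ∂_2: C_2 → C_1 acts by ∂[p,q,r] = [q,r] − [p,r] + [p,q]. For instance
  ∂[v_1,v_2,v_7] = [v_2,v_7] − [v_1,v_7] + [v_1,v_2],
  ∂[v_1,v_5,v_7] = [v_5,v_7] − [v_1,v_7] + [v_1,v_5].
This gives a 23×18 integer matrix of rank 14; reducing to Smith normal form yields diagonal entries (1,1,1,1,1,1,1,1,1,1,1,1,1,1).

∂_3: C_3 → C_2 sends each 3-simplex σ to the alternating sum Σ_i (−1)^i (σ with its i-th vertex removed). For instance
  ∂[v_1,v_4,v_5,v_9] = [v_4,v_5,v_9] − [v_1,v_5,v_9] + [v_1,v_4,v_9] − [v_1,v_4,v_5],
  ∂[v_4,v_5,v_7,v_9] = [v_5,v_7,v_9] − [v_4,v_7,v_9] + [v_4,v_5,v_9] − [v_4,v_5,v_7].
The resulting 18×5 matrix has rank 4, and its Smith normal form has invariant factors (1,1,1,1).

Reading off H_k = ker ∂_k / im ∂_{k+1}:

  H_0: rank C_0 − rank ∂_1 = 10 − 9 = 1, and the invariant factors of ∂_1 are all 1, so H_0 ≅ Z.
  H_1: rank ker ∂_1 − rank ∂_2 = (23 − 9) − 14 = 0, and the invariant factors of ∂_2 are all 1, so H_1 ≅ 0.
  H_2: rank ker ∂_2 − rank ∂_3 = (18 − 14) − 4 = 0, and the invariant factors of ∂_3 are all 1, so H_2 ≅ 0.
  H_3: rank ker ∂_3 − rank ∂_4 = (5 − 4) − 0 = 1, and there is no ∂_4, so H_3 ≅ Z.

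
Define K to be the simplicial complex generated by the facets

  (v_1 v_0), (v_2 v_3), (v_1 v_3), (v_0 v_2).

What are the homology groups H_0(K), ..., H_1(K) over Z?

H_0 ≅ Z,  H_1 ≅ Z.

Fix the vertex order v_0 < v_1 < v_2 < v_3 and write every simplex with vertices in increasing order. Then dim K = 1 and the simplices of K are:

  0-simplices (4): [v_0], [v_1], [v_2], [v_3]
  1-simplices (4): [v_0,v_1], [v_0,v_2], [v_1,v_3], [v_2,v_3]

giving chain groups C_0 ≅ Z^4, C_1 ≅ Z^4.

The boundary map ∂_1: C_1 → C_0 sends each edge [p,q] (with p < q) to q − p. For instance
  ∂[v_2,v_3] = [v_3] − [v_2].
This gives a 4×4 integer matrix of rank 3; reducing to Smith normal form yields diagonal entries (1,1,1).

Computing H_k = (kernel of ∂_k) / (image of ∂_{k+1}):

  H_0: rank C_0 − rank ∂_1 = 4 − 3 = 1, and the invariant factors of ∂_1 are all 1, so H_0 = Z.
  H_1: rank ker ∂_1 − rank ∂_2 = (4 − 3) − 0 = 1, and there is no ∂_2, so H_1 = Z.

As a check, the Euler characteristic is 4 − 4 = 0, which agrees with 1 − 1 = 0.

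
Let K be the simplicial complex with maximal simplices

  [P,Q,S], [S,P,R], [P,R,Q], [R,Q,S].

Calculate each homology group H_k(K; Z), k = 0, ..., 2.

Order the vertices as P < Q < R < S. Listing each simplex with vertices in this order, K has dimension 2 with simplices:

  0-simplices (4): P, Q, R, S
  1-simplices (6): PQ, PR, PS, QR, QS, RS
  2-simplices (4): PQR, PQS, PRS, QRS

Hence C_0 ≅ Z^4, C_1 ≅ Z^6, C_2 ≅ Z^4.

∂_1: C_1 → C_0 is given by ∂[p,q] = [q] − [p].
As a 4×6 matrix over Z this has rank 3, with invariant factors (1,1,1).

Boundary ∂_2: C_2 → C_1 acts by ∂[p,q,r] = [q,r] − [p,r] + [p,q]. For instance
  ∂PQR = QR − PR + PQ,
  ∂QRS = RS − QS + QR.
This gives a 6×4 integer matrix of rank 3; reducing to Smith normal form yields diagonal entries (1,1,1).

Now H_k = ker ∂_k / im ∂_{k+1}, so:

  H_0: rank C_0 − rank ∂_1 = 4 − 3 = 1, and the invariant factors of ∂_1 are all 1, so H_0 = Z.
  H_1: rank ker ∂_1 − rank ∂_2 = (6 − 3) − 3 = 0, and the invariant factors of ∂_2 are all 1, so H_1 = 0.
  H_2: rank ker ∂_2 − rank ∂_3 = (4 − 3) − 0 = 1, and there is no ∂_3, so H_2 = Z.

As a check, the Euler characteristic is 4 − 6 + 4 = 2, which agrees with 1 − 0 + 1 = 2.

H_0 ≅ Z,  H_1 = 0,  H_2 ≅ Z.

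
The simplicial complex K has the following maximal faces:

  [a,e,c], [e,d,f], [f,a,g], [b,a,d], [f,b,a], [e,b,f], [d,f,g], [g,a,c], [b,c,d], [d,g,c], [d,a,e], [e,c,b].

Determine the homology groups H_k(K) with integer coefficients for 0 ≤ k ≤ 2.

H_0 = Z,  H_1 = Z/2Z,  H_2 = 0.

Fix the vertex order a < b < c < d < e < f < g and write every simplex with vertices in increasing order. Then dim K = 2 and the simplices of K are:

  0-simplices (7): a, b, c, d, e, f, g
  1-simplices (18): ab, ac, ad, ae, af, ag, bc, bd, be, bf, cd, ce, cg, de, df, dg, ef, fg
  2-simplices (12): abd, abf, ace, acg, ade, afg, bcd, bce, bef, cdg, def, dfg

Hence C_0 ≅ Z^7, C_1 ≅ Z^18, C_2 ≅ Z^12.

∂_1: C_1 → C_0 maps an edge to its endpoints' difference, ∂[p,q] = q − p.
As a 7×18 matrix over Z this has rank 6, with invariant factors (1,1,1,1,1,1).

∂_2: C_2 → C_1 maps a triangle to the signed sum of its edges. For instance
  ∂def = ef − df + de,
  ∂abf = bf − af + ab.
As a 18×12 matrix over Z this has rank 12, with invariant factors (1,1,1,1,1,1,1,1,1,1,1,2).

Computing H_k = (kernel of ∂_k) / (image of ∂_{k+1}):

  H_0: rank C_0 − rank ∂_1 = 7 − 6 = 1, and the invariant factors of ∂_1 are all 1, so H_0 ≅ Z.
  H_1: rank ker ∂_1 − rank ∂_2 = (18 − 6) − 12 = 0, and ∂_2 has invariant factor 2 > 1, so H_1 ≅ Z/2Z.
  H_2: rank ker ∂_2 − rank ∂_3 = (12 − 12) − 0 = 0, and there is no ∂_3, so H_2 ≅ 0.

(K is a triangulation of the real projective plane RP^2.)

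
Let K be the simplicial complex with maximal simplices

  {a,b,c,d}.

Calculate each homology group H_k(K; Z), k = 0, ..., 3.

H_0 ≅ Z,  H_1 = 0,  H_2 = 0,  H_3 = 0.

Order the vertices as a < b < c < d. Listing each simplex with vertices in this order, K has dimension 3 with simplices:

  0-simplices (4): a, b, c, d
  1-simplices (6): ab, ac, ad, bc, bd, cd
  2-simplices (4): abc, abd, acd, bcd
  3-simplices (1): abcd

so the chain groups are C_0 ≅ Z^4, C_1 ≅ Z^6, C_2 ≅ Z^4, C_3 ≅ Z^1.

Boundary ∂_1: C_1 → C_0 maps an edge to its endpoints' difference, ∂[p,q] = q − p. For instance
  ∂ab = b − a.
The 4×6 boundary matrix has rank 3 and Smith normal form diag(1,1,1).

Boundary ∂_2: C_2 → C_1 sends each 2-simplex [p,q,r] to [q,r] − [p,r] + [p,q]. For instance
  ∂acd = cd − ad + ac,
  ∂abd = bd − ad + ab.
This gives a 6×4 integer matrix of rank 3; reducing to Smith normal form yields diagonal entries (1,1,1).

The boundary map ∂_3: C_3 → C_2 sends each 3-simplex σ to the alternating sum Σ_i (−1)^i (σ with its i-th vertex removed). For instance
  ∂abcd = bcd − acd + abd − abc.
As a 4×1 matrix over Z this has rank 1, with invariant factors (1).

Reading off H_k = ker ∂_k / im ∂_{k+1}:

  H_0: rank C_0 − rank ∂_1 = 4 − 3 = 1, and the invariant factors of ∂_1 are all 1, so H_0 = Z.
  H_1: rank ker ∂_1 − rank ∂_2 = (6 − 3) − 3 = 0, and the invariant factors of ∂_2 are all 1, so H_1 = 0.
  H_2: rank ker ∂_2 − rank ∂_3 = (4 − 3) − 1 = 0, and the invariant factors of ∂_3 are all 1, so H_2 = 0.
  H_3: rank ker ∂_3 − rank ∂_4 = (1 − 1) − 0 = 0, and there is no ∂_4, so H_3 = 0.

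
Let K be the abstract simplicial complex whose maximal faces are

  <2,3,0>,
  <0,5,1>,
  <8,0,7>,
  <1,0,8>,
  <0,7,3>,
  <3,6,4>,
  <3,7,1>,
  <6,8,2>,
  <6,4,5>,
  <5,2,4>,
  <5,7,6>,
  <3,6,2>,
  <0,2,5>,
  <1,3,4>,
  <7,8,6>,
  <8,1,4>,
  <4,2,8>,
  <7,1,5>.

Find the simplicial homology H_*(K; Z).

Order the vertices as 0 < 1 < 2 < 3 < 4 < 5 < 6 < 7 < 8. Listing each simplex with vertices in this order, K has dimension 2 with simplices:

  0-simplices (9): [0], [1], [2], [3], [4], [5], [6], [7], [8]
  1-simplices (27): (27 of them)
  2-simplices (18): [0,1,5], [0,1,8], [0,2,3], [0,2,5], [0,3,7], [0,7,8], [1,3,4], [1,3,7], [1,4,8], [1,5,7], [2,3,6], [2,4,5], [2,4,8], [2,6,8], [3,4,6], [4,5,6], [5,6,7], [6,7,8]

Hence C_0 ≅ Z^9, C_1 ≅ Z^27, C_2 ≅ Z^18.

∂_1: C_1 → C_0 is given by ∂[p,q] = [q] − [p].
As a 9×27 matrix over Z this has rank 8, with invariant factors (1,1,1,1,1,1,1,1).

The boundary map ∂_2: C_2 → C_1 acts by ∂[p,q,r] = [q,r] − [p,r] + [p,q]. For instance
  ∂[0,2,5] = [2,5] − [0,5] + [0,2],
  ∂[4,5,6] = [5,6] − [4,6] + [4,5].
The resulting 27×18 matrix has rank 18, and its Smith normal form has invariant factors (1,1,1,1,1,1,1,1,1,1,1,1,1,1,1,1,1,2).

Now H_k = ker ∂_k / im ∂_{k+1}, so:

  H_0: rank C_0 − rank ∂_1 = 9 − 8 = 1, and the invariant factors of ∂_1 are all 1, so H_0 ≅ Z.
  H_1: rank ker ∂_1 − rank ∂_2 = (27 − 8) − 18 = 1, and ∂_2 has invariant factor 2 > 1, so H_1 ≅ Z ⊕ Z/2.
  H_2: rank ker ∂_2 − rank ∂_3 = (18 − 18) − 0 = 0, and there is no ∂_3, so H_2 ≅ 0.

H_0 = Z,  H_1 = Z ⊕ Z/2,  H_2 = 0.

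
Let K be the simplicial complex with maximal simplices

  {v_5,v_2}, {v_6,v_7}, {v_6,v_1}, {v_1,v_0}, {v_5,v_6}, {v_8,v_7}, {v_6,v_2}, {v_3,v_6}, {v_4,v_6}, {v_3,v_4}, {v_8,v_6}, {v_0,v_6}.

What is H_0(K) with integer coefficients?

Fix the vertex order v_0 < v_1 < v_2 < v_3 < v_4 < v_5 < v_6 < v_7 < v_8 and write every simplex with vertices in increasing order. Then dim K = 1 and the simplices of K are:

  0-simplices (9): [v_0], [v_1], [v_2], [v_3], [v_4], [v_5], [v_6], [v_7], [v_8]
  1-simplices (12): [v_0,v_1], [v_0,v_6], [v_1,v_6], [v_2,v_5], [v_2,v_6], [v_3,v_4], [v_3,v_6], [v_4,v_6], [v_5,v_6], [v_6,v_7], [v_6,v_8], [v_7,v_8]

Hence C_0 ≅ Z^9, C_1 ≅ Z^12.

∂_1: C_1 → C_0 sends each edge [p,q] (with p < q) to q − p. For instance
  ∂[v_0,v_1] = [v_1] − [v_0].
As a 9×12 matrix over Z this has rank 8, with invariant factors (1,1,1,1,1,1,1,1).

Now H_k = ker ∂_k / im ∂_{k+1}, so:

  H_0: rank C_0 − rank ∂_1 = 9 − 8 = 1, and the invariant factors of ∂_1 are all 1, so H_0 = Z.

H_0 ≅ Z.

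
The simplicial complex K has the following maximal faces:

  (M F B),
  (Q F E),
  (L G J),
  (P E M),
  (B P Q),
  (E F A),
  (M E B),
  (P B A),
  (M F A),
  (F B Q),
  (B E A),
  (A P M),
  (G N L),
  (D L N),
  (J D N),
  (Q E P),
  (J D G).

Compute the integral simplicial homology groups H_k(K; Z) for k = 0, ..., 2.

H_0 = Z^2,  H_1 = Z × Z/2,  H_2 = 0.

Fix the vertex order A < B < D < E < F < G < J < L < M < N < P < Q and write every simplex with vertices in increasing order. Then dim K = 2 and the simplices of K are:

  0-simplices (12): A, B, D, E, F, G, J, L, M, N, P, Q
  1-simplices (28): AB, AE, AF, AM, AP, BE, BF, BM, BP, BQ, DG, DJ, DL, DN, EF, EM, EP, EQ, FM, FQ, GJ, GL, GN, JL, JN, LN, MP, PQ
  2-simplices (17): ABE, ABP, AEF, AFM, AMP, BEM, BFM, BFQ, BPQ, DGJ, DJN, DLN, EFQ, EMP, EPQ, GJL, GLN

giving chain groups C_0 ≅ Z^12, C_1 ≅ Z^28, C_2 ≅ Z^17.

∂_1: C_1 → C_0 is given by ∂[p,q] = [q] − [p]. For instance
  ∂PQ = Q − P.
The resulting 12×28 matrix has rank 10, and its Smith normal form has invariant factors (1,1,1,1,1,1,1,1,1,1).

The boundary map ∂_2: C_2 → C_1 acts by ∂[p,q,r] = [q,r] − [p,r] + [p,q]. For instance
  ∂AMP = MP − AP + AM,
  ∂BPQ = PQ − BQ + BP.
This gives a 28×17 integer matrix of rank 17; reducing to Smith normal form yields diagonal entries (1,1,1,1,1,1,1,1,1,1,1,1,1,1,1,1,2).

From H_k ≅ ker(∂_k) / im(∂_{k+1}) we obtain:

  H_0: rank C_0 − rank ∂_1 = 12 − 10 = 2, and the invariant factors of ∂_1 are all 1, so H_0 = Z^2.
  H_1: rank ker ∂_1 − rank ∂_2 = (28 − 10) − 17 = 1, and ∂_2 has invariant factor 2 > 1, so H_1 = Z × Z/2.
  H_2: rank ker ∂_2 − rank ∂_3 = (17 − 17) − 0 = 0, and there is no ∂_3, so H_2 = 0.

As a check, the Euler characteristic is 12 − 28 + 17 = 1, which agrees with 2 − 1 + 0 = 1.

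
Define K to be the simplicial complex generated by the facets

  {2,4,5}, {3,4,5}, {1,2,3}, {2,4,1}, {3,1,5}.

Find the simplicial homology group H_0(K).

H_0 = Z.

Order the vertices as 1 < 2 < 3 < 4 < 5. Listing each simplex with vertices in this order, K has dimension 2 with simplices:

  0-simplices (5): [1], [2], [3], [4], [5]
  1-simplices (10): [1,2], [1,3], [1,4], [1,5], [2,3], [2,4], [2,5], [3,4], [3,5], [4,5]
  2-simplices (5): [1,2,3], [1,2,4], [1,3,5], [2,4,5], [3,4,5]

giving chain groups C_0 ≅ Z^5, C_1 ≅ Z^10, C_2 ≅ Z^5.

The boundary map ∂_1: C_1 → C_0 sends each edge [p,q] (with p < q) to q − p. For instance
  ∂[3,4] = [4] − [3].
As a 5×10 matrix over Z this has rank 4, with invariant factors (1,1,1,1).

The boundary map ∂_2: C_2 → C_1 sends each 2-simplex [p,q,r] to [q,r] − [p,r] + [p,q]. For instance
  ∂[1,2,3] = [2,3] − [1,3] + [1,2],
  ∂[3,4,5] = [4,5] − [3,5] + [3,4].
The resulting 10×5 matrix has rank 5, and its Smith normal form has invariant factors (1,1,1,1,1).

Computing H_k = (kernel of ∂_k) / (image of ∂_{k+1}):

  H_0: rank C_0 − rank ∂_1 = 5 − 4 = 1, and the invariant factors of ∂_1 are all 1, so H_0 = Z.

(K is a triangulation of the Möbius band.)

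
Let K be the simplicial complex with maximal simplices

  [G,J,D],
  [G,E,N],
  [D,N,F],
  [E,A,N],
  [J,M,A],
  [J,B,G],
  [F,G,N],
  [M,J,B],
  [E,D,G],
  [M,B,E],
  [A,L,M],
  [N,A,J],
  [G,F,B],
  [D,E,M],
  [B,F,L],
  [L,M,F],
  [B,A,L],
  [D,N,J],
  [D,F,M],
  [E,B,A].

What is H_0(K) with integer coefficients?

Fix the vertex order A < B < D < E < F < G < J < L < M < N and write every simplex with vertices in increasing order. Then dim K = 2 and the simplices of K are:

  0-simplices (10): A, B, D, E, F, G, J, L, M, N
  1-simplices (30): AB, AE, AJ, AL, AM, AN, BE, BF, BG, BJ, BL, BM, DE, DF, DG, DJ, DM, DN, EG, EM, EN, FG, FL, FM, FN, GJ, GN, JM, JN, LM
  2-simplices (20): ABE, ABL, AEN, AJM, AJN, ALM, BEM, BFG, BFL, BGJ, BJM, DEG, DEM, DFM, DFN, DGJ, DJN, EGN, FGN, FLM

giving chain groups C_0 ≅ Z^10, C_1 ≅ Z^30, C_2 ≅ Z^20.

∂_1: C_1 → C_0 maps an edge to its endpoints' difference, ∂[p,q] = q − p. For instance
  ∂EN = N − E.
As a 10×30 matrix over Z this has rank 9, with invariant factors (1,1,1,1,1,1,1,1,1).

∂_2: C_2 → C_1 acts by ∂[p,q,r] = [q,r] − [p,r] + [p,q]. For instance
  ∂BFG = FG − BG + BF,
  ∂AEN = EN − AN + AE.
The 30×20 boundary matrix has rank 20 and Smith normal form diag(1,1,1,1,1,1,1,1,1,1,1,1,1,1,1,1,1,1,1,2).

Reading off H_k = ker ∂_k / im ∂_{k+1}:

  H_0: rank C_0 − rank ∂_1 = 10 − 9 = 1, and the invariant factors of ∂_1 are all 1, so H_0 ≅ Z.

(K is a triangulation of the Klein bottle.)

H_0 ≅ Z.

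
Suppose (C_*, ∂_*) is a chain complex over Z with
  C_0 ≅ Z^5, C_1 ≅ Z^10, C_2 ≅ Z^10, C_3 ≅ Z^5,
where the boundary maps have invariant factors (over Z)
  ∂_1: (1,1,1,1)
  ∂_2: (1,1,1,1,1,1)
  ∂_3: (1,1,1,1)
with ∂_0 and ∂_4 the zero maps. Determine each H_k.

H_0 ≅ Z,  H_1 = 0,  H_2 = 0,  H_3 ≅ Z.

H_0: b_0 = 5 − 0 − 4 = 1; torsion from ∂_1 factors > 1: none. So H_0 ≅ Z.
H_1: b_1 = 10 − 4 − 6 = 0; torsion from ∂_2 factors > 1: none. So H_1 ≅ 0.
H_2: b_2 = 10 − 6 − 4 = 0; torsion from ∂_3 factors > 1: none. So H_2 ≅ 0.
H_3: b_3 = 5 − 4 − 0 = 1; torsion from ∂_4 factors > 1: none. So H_3 ≅ Z.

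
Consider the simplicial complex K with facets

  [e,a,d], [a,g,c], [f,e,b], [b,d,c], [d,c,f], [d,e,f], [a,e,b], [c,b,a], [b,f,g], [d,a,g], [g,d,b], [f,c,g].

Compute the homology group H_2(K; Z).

H_2 = 0.

Order the vertices as a < b < c < d < e < f < g. Listing each simplex with vertices in this order, K has dimension 2 with simplices:

  0-simplices (7): a, b, c, d, e, f, g
  1-simplices (18): ab, ac, ad, ae, ag, bc, bd, be, bf, bg, cd, cf, cg, de, df, dg, ef, fg
  2-simplices (12): abc, abe, acg, ade, adg, bcd, bdg, bef, bfg, cdf, cfg, def

giving chain groups C_0 ≅ Z^7, C_1 ≅ Z^18, C_2 ≅ Z^12.

The boundary map ∂_1: C_1 → C_0 sends each edge [p,q] (with p < q) to q − p. For instance
  ∂cd = d − c.
This gives a 7×18 integer matrix of rank 6; reducing to Smith normal form yields diagonal entries (1,1,1,1,1,1).

∂_2: C_2 → C_1 maps a triangle to the signed sum of its edges. For instance
  ∂bcd = cd − bd + bc,
  ∂abc = bc − ac + ab.
As a 18×12 matrix over Z this has rank 12, with invariant factors (1,1,1,1,1,1,1,1,1,1,1,2).

From H_k ≅ ker(∂_k) / im(∂_{k+1}) we obtain:

  H_2: rank ker ∂_2 − rank ∂_3 = (12 − 12) − 0 = 0, and there is no ∂_3, so H_2 ≅ 0.

(K is a triangulation of the real projective plane RP^2.)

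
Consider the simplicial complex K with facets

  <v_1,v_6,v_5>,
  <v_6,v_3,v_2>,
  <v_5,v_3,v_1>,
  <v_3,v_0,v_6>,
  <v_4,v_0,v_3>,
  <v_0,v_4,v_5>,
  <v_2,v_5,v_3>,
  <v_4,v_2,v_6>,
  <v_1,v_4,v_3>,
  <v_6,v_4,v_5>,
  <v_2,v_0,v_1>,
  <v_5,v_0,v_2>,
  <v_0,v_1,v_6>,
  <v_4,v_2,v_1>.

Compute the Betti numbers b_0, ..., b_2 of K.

b_0 = 1, b_1 = 2, b_2 = 1.

Order the vertices as v_0 < v_1 < v_2 < v_3 < v_4 < v_5 < v_6. Listing each simplex with vertices in this order, K has dimension 2 with simplices:

  0-simplices (7): [v_0], [v_1], [v_2], [v_3], [v_4], [v_5], [v_6]
  1-simplices (21): (21 of them)
  2-simplices (14): (14 of them)

Hence C_0 ≅ Z^7, C_1 ≅ Z^21, C_2 ≅ Z^14.

Boundary ∂_1: C_1 → C_0 maps an edge to its endpoints' difference, ∂[p,q] = q − p.
The resulting 7×21 matrix has rank 6, and its Smith normal form has invariant factors (1,1,1,1,1,1).

The boundary map ∂_2: C_2 → C_1 sends each 2-simplex [p,q,r] to [q,r] − [p,r] + [p,q]. For instance
  ∂[v_1,v_3,v_4] = [v_3,v_4] − [v_1,v_4] + [v_1,v_3],
  ∂[v_1,v_5,v_6] = [v_5,v_6] − [v_1,v_6] + [v_1,v_5].
As a 21×14 matrix over Z this has rank 13, with invariant factors (1,1,1,1,1,1,1,1,1,1,1,1,1).

Now H_k = ker ∂_k / im ∂_{k+1}, so:

  H_0: rank C_0 − rank ∂_1 = 7 − 6 = 1, and the invariant factors of ∂_1 are all 1, so H_0 ≅ Z.
  H_1: rank ker ∂_1 − rank ∂_2 = (21 − 6) − 13 = 2, and the invariant factors of ∂_2 are all 1, so H_1 ≅ Z^2.
  H_2: rank ker ∂_2 − rank ∂_3 = (14 − 13) − 0 = 1, and there is no ∂_3, so H_2 ≅ Z.

Hence the Betti numbers are b_0 = 1, b_1 = 2, b_2 = 1.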